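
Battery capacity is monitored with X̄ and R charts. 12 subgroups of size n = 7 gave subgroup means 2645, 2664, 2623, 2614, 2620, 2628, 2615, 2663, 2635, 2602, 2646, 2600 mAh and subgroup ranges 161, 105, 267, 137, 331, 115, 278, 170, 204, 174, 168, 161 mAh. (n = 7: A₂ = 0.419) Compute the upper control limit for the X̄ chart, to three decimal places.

X̄̄ = (2645 + 2664 + 2623 + 2614 + 2620 + 2628 + 2615 + 2663 + 2635 + 2602 + 2646 + 2600) / 12 = 31555.0000 / 12 = 2629.5833
R̄ = (161 + 105 + 267 + 137 + 331 + 115 + 278 + 170 + 204 + 174 + 168 + 161) / 12 = 2271.0000 / 12 = 189.2500
UCL = X̄̄ + A₂·R̄ = 2629.5833 + 0.419 × 189.2500 = 2708.8791

2708.879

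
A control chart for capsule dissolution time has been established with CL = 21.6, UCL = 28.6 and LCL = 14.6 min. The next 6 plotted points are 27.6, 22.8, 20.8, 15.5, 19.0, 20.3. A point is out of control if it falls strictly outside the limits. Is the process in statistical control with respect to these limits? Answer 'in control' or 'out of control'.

All 6 points lie within [14.6, 28.6].

in control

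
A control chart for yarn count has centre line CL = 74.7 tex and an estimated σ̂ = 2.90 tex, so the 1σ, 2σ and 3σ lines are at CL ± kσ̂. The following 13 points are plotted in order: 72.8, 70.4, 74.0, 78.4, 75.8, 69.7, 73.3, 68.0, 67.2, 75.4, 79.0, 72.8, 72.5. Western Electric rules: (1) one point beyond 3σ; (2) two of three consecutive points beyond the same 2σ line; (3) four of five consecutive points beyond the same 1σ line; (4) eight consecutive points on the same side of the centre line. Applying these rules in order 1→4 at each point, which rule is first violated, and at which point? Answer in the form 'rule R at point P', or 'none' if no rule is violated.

Zone of each point (C = within 1σ̂, B = 1σ̂–2σ̂, A = 2σ̂–3σ̂, * = beyond 3σ̂; sign = side of CL): 1:-C, 2:-B, 3:-C, 4:+B, 5:+C, 6:-B, 7:-C, 8:-A, 9:-A, 10:+C, 11:+B, 12:-C, 13:-C
Rule 2 (two of three consecutive points beyond the same 2σ limit) is satisfied at point 9.

rule 2 at point 9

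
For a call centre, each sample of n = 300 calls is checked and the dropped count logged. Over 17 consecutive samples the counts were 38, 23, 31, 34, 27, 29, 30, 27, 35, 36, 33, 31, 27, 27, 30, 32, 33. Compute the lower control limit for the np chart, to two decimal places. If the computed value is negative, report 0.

15.00

p̄ = Σdᵢ / (k·n) = 523 / (17 × 300) = 0.10255
LCL = np̄ − 3·√(np̄(1−p̄)) = 30.7647 − 3 × 5.2545 = 15.0012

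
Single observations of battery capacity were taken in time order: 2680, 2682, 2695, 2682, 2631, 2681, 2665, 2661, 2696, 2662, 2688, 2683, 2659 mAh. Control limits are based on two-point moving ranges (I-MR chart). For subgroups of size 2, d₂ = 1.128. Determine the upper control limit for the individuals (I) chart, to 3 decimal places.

X̄ = (2680 + 2682 + 2695 + 2682 + 2631 + 2681 + 2665 + 2661 + 2696 + 2662 + 2688 + 2683 + 2659) / 13 = 2674.2308
Moving ranges: 2, 13, 13, 51, 50, 16, 4, 35, 34, 26, 5, 24; M̄R̄ = 273.0000 / 12 = 22.7500
UCL = X̄ + 3·M̄R̄/d₂ = 2674.2308 + 3 × 22.7500 / 1.128 = 2734.7361

2734.736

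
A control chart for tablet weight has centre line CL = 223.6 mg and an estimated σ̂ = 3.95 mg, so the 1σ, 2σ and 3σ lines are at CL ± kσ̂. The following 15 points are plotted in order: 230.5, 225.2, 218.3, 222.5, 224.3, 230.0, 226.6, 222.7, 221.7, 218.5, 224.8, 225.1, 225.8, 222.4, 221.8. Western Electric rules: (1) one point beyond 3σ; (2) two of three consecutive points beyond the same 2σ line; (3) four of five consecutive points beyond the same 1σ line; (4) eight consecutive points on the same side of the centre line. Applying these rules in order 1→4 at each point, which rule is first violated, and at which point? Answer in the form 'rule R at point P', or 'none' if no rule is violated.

Zone of each point (C = within 1σ̂, B = 1σ̂–2σ̂, A = 2σ̂–3σ̂, * = beyond 3σ̂; sign = side of CL): 1:+B, 2:+C, 3:-B, 4:-C, 5:+C, 6:+B, 7:+C, 8:-C, 9:-C, 10:-B, 11:+C, 12:+C, 13:+C, 14:-C, 15:-C
No rule fires across all 15 points.

none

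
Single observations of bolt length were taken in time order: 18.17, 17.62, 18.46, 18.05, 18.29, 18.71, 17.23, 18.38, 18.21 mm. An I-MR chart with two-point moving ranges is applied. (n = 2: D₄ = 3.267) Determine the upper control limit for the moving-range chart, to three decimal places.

2.148

Moving ranges: 0.55, 0.84, 0.41, 0.24, 0.42, 1.48, 1.15, 0.17; M̄R̄ = 5.2600 / 8 = 0.6575
UCL_MR = D₄·M̄R̄ = 3.267 × 0.6575 = 2.1481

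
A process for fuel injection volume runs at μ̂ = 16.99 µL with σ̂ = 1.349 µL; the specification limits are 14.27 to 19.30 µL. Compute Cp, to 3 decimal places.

0.621

Cp = (USL − LSL) / (6σ̂) = (19.30 − 14.27) / (6 × 1.349) = 5.0300 / 8.0940 = 0.6214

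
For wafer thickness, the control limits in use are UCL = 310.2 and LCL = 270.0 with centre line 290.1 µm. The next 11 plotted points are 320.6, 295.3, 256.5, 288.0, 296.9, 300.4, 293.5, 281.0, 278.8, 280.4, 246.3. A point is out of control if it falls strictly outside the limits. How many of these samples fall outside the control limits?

3

Compare each point to [270.0, 310.2]: sample 1 = 320.6 > UCL; sample 3 = 256.5 < LCL; sample 11 = 246.3 < LCL.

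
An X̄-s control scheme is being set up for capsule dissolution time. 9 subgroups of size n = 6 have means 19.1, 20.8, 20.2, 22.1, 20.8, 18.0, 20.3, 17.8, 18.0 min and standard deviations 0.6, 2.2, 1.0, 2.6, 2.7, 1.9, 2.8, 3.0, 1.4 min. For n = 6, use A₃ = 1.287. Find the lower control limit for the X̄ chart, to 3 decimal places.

X̄̄ = (19.1 + 20.8 + 20.2 + 22.1 + 20.8 + 18.0 + 20.3 + 17.8 + 18.0) / 9 = 19.6778
s̄ = (0.6 + 2.2 + 1.0 + 2.6 + 2.7 + 1.9 + 2.8 + 3.0 + 1.4) / 9 = 2.0222
LCL = X̄̄ − A₃·s̄ = 19.6778 − 1.287 × 2.0222 = 17.0752

17.075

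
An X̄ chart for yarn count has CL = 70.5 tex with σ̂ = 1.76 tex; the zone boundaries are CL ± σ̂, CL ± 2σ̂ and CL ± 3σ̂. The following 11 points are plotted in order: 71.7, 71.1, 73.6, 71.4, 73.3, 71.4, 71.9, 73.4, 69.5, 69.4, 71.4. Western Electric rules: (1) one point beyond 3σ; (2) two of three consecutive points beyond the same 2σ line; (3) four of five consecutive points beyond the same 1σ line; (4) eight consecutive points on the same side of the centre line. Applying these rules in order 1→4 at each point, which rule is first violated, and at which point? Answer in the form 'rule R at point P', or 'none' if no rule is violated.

rule 4 at point 8

Zone of each point (C = within 1σ̂, B = 1σ̂–2σ̂, A = 2σ̂–3σ̂, * = beyond 3σ̂; sign = side of CL): 1:+C, 2:+C, 3:+B, 4:+C, 5:+B, 6:+C, 7:+C, 8:+B, 9:-C, 10:-C, 11:+C
Rule 4 (eight consecutive points on the same side of the centre line) is satisfied at point 8.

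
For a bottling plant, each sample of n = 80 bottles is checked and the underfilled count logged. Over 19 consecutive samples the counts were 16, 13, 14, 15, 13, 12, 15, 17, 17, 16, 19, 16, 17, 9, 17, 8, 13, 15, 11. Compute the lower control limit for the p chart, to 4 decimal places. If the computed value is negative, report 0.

p̄ = Σdᵢ / (k·n) = 273 / (19 × 80) = 0.17961
LCL = p̄ − 3·√(p̄(1−p̄)/n) = 0.17961 − 3 × 0.04292 = 0.05086

0.0509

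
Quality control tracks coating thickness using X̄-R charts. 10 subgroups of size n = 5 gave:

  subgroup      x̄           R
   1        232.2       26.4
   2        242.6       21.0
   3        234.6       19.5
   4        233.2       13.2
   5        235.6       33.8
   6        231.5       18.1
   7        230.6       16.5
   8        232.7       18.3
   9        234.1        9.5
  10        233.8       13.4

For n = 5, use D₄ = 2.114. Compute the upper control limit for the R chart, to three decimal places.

40.103

R̄ = (26.4 + 21.0 + 19.5 + 13.2 + 33.8 + 18.1 + 16.5 + 18.3 + 9.5 + 13.4) / 10 = 189.7000 / 10 = 18.9700
UCL_R = D₄·R̄ = 2.114 × 18.9700 = 40.1026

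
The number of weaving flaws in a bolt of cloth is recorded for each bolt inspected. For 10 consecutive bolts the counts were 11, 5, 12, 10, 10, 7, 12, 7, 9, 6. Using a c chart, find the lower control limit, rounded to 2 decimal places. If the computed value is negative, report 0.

c̄ = (11 + 5 + 12 + 10 + 10 + 7 + 12 + 7 + 9 + 6) / 10 = 89 / 10 = 8.9000
LCL = c̄ − 3√c̄ = 8.9000 − 3 × 2.9833 = -0.0499 → 0 (cannot be negative)

0.00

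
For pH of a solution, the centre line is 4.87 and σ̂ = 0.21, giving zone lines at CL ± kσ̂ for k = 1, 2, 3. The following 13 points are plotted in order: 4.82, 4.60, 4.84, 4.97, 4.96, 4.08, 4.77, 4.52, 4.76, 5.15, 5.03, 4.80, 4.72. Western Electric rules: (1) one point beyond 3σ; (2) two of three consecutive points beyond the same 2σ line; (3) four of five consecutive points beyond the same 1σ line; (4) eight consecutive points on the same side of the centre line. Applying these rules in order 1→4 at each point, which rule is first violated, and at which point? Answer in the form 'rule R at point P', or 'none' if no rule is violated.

rule 1 at point 6

Zone of each point (C = within 1σ̂, B = 1σ̂–2σ̂, A = 2σ̂–3σ̂, * = beyond 3σ̂; sign = side of CL): 1:-C, 2:-B, 3:-C, 4:+C, 5:+C, 6:-*, 7:-C, 8:-B, 9:-C, 10:+B, 11:+C, 12:-C, 13:-C
Rule 1 (one point beyond the 3σ limits) is satisfied at point 6.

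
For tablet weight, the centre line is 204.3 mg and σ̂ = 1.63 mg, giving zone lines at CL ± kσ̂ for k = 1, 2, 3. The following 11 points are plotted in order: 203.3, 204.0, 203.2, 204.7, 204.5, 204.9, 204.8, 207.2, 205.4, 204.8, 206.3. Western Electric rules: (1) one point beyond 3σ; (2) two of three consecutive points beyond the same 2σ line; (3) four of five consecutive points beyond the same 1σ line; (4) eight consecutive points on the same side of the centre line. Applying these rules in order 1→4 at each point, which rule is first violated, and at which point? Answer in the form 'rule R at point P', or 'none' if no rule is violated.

rule 4 at point 11

Zone of each point (C = within 1σ̂, B = 1σ̂–2σ̂, A = 2σ̂–3σ̂, * = beyond 3σ̂; sign = side of CL): 1:-C, 2:-C, 3:-C, 4:+C, 5:+C, 6:+C, 7:+C, 8:+B, 9:+C, 10:+C, 11:+B
Rule 4 (eight consecutive points on the same side of the centre line) is satisfied at point 11.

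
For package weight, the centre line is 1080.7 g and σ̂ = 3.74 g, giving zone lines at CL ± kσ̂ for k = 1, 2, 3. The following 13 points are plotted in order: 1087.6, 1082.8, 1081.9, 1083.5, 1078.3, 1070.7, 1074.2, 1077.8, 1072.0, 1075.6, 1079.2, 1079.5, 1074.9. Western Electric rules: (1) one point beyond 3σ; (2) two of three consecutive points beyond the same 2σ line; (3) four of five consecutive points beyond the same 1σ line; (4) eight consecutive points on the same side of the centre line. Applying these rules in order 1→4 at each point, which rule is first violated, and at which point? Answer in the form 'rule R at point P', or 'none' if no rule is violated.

rule 3 at point 10

Zone of each point (C = within 1σ̂, B = 1σ̂–2σ̂, A = 2σ̂–3σ̂, * = beyond 3σ̂; sign = side of CL): 1:+B, 2:+C, 3:+C, 4:+C, 5:-C, 6:-A, 7:-B, 8:-C, 9:-A, 10:-B, 11:-C, 12:-C, 13:-B
Rule 3 (four of five consecutive points beyond the same 1σ limit) is satisfied at point 10.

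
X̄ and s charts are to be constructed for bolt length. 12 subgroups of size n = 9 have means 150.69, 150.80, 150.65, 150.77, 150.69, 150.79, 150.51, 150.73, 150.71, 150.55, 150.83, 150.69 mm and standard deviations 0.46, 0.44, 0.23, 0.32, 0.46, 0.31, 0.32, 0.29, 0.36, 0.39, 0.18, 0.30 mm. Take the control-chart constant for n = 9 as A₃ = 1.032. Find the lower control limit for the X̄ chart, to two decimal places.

150.35

X̄̄ = (150.69 + 150.80 + 150.65 + 150.77 + 150.69 + 150.79 + 150.51 + 150.73 + 150.71 + 150.55 + 150.83 + 150.69) / 12 = 150.7008
s̄ = (0.46 + 0.44 + 0.23 + 0.32 + 0.46 + 0.31 + 0.32 + 0.29 + 0.36 + 0.39 + 0.18 + 0.30) / 12 = 0.3383
LCL = X̄̄ − A₃·s̄ = 150.7008 − 1.032 × 0.3383 = 150.3517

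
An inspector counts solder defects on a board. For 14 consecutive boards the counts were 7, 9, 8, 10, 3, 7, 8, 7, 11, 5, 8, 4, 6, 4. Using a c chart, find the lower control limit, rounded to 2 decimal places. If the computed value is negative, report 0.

c̄ = (7 + 9 + 8 + 10 + 3 + 7 + 8 + 7 + 11 + 5 + 8 + 4 + 6 + 4) / 14 = 97 / 14 = 6.9286
LCL = c̄ − 3√c̄ = 6.9286 − 3 × 2.6322 = -0.9681 → 0 (cannot be negative)

0.00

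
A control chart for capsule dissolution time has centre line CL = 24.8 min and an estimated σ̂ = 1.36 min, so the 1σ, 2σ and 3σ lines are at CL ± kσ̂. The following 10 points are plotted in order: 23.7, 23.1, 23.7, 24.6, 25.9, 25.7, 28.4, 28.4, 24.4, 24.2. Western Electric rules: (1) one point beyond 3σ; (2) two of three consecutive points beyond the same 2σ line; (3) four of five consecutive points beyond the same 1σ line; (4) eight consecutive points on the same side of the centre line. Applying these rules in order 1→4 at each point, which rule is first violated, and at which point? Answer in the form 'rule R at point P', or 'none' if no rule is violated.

Zone of each point (C = within 1σ̂, B = 1σ̂–2σ̂, A = 2σ̂–3σ̂, * = beyond 3σ̂; sign = side of CL): 1:-C, 2:-B, 3:-C, 4:-C, 5:+C, 6:+C, 7:+A, 8:+A, 9:-C, 10:-C
Rule 2 (two of three consecutive points beyond the same 2σ limit) is satisfied at point 8.

rule 2 at point 8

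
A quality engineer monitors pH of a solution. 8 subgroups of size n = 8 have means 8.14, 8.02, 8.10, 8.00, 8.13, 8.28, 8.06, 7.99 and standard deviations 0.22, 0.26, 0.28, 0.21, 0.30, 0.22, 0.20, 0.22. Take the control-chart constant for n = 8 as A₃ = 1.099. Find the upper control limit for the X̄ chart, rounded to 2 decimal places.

8.35

X̄̄ = (8.14 + 8.02 + 8.10 + 8.00 + 8.13 + 8.28 + 8.06 + 7.99) / 8 = 8.0900
s̄ = (0.22 + 0.26 + 0.28 + 0.21 + 0.30 + 0.22 + 0.20 + 0.22) / 8 = 0.2388
UCL = X̄̄ + A₃·s̄ = 8.0900 + 1.099 × 0.2388 = 8.3524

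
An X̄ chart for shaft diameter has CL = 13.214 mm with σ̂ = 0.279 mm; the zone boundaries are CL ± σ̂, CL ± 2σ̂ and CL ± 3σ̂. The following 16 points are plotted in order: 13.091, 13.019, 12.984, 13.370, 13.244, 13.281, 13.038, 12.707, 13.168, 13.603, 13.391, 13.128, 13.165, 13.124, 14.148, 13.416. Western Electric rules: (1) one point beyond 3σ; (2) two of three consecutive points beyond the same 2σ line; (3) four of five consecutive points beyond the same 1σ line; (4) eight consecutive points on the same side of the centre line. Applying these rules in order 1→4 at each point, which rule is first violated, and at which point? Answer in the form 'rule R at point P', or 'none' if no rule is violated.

rule 1 at point 15

Zone of each point (C = within 1σ̂, B = 1σ̂–2σ̂, A = 2σ̂–3σ̂, * = beyond 3σ̂; sign = side of CL): 1:-C, 2:-C, 3:-C, 4:+C, 5:+C, 6:+C, 7:-C, 8:-B, 9:-C, 10:+B, 11:+C, 12:-C, 13:-C, 14:-C, 15:+*, 16:+C
Rule 1 (one point beyond the 3σ limits) is satisfied at point 15.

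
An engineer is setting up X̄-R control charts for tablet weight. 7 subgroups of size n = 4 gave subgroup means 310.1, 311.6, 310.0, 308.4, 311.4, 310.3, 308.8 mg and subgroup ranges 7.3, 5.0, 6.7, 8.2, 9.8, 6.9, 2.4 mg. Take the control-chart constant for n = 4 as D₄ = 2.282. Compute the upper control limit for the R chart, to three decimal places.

R̄ = (7.3 + 5.0 + 6.7 + 8.2 + 9.8 + 6.9 + 2.4) / 7 = 46.3000 / 7 = 6.6143
UCL_R = D₄·R̄ = 2.282 × 6.6143 = 15.0938

15.094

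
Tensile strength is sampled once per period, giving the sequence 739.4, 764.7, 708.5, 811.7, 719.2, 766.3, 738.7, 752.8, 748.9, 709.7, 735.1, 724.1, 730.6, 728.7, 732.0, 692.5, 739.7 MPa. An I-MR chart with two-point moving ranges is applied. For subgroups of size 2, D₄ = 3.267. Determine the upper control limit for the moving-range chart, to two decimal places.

Moving ranges: 25.3, 56.2, 103.2, 92.5, 47.1, 27.6, 14.1, 3.9, 39.2, 25.4, 11.0, 6.5, 1.9, 3.3, 39.5, 47.2; M̄R̄ = 543.9000 / 16 = 33.9937
UCL_MR = D₄·M̄R̄ = 3.267 × 33.9937 = 111.0576

111.06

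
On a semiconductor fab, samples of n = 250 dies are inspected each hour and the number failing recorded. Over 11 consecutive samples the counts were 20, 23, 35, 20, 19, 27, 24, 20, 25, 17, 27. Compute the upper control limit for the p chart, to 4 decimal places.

0.1487

p̄ = Σdᵢ / (k·n) = 257 / (11 × 250) = 0.09345
UCL = p̄ + 3·√(p̄(1−p̄)/n) = 0.09345 + 3 × √(0.09345×0.90655/250) = 0.09345 + 3 × 0.01841 = 0.14868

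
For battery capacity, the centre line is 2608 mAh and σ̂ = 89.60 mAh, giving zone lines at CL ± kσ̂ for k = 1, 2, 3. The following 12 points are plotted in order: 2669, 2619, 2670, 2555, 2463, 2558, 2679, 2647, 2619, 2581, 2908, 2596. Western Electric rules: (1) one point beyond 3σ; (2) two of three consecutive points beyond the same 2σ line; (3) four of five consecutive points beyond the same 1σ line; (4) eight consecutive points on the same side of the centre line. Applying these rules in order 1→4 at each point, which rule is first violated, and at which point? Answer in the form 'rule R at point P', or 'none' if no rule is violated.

Zone of each point (C = within 1σ̂, B = 1σ̂–2σ̂, A = 2σ̂–3σ̂, * = beyond 3σ̂; sign = side of CL): 1:+C, 2:+C, 3:+C, 4:-C, 5:-B, 6:-C, 7:+C, 8:+C, 9:+C, 10:-C, 11:+*, 12:-C
Rule 1 (one point beyond the 3σ limits) is satisfied at point 11.

rule 1 at point 11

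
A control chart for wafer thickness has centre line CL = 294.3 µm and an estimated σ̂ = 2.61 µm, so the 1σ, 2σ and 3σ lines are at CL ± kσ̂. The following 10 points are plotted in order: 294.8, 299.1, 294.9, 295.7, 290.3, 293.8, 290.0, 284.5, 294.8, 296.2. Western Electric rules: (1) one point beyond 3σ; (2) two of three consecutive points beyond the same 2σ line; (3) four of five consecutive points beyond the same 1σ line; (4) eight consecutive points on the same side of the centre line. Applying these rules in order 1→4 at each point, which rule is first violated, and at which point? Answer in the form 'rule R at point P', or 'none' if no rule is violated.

Zone of each point (C = within 1σ̂, B = 1σ̂–2σ̂, A = 2σ̂–3σ̂, * = beyond 3σ̂; sign = side of CL): 1:+C, 2:+B, 3:+C, 4:+C, 5:-B, 6:-C, 7:-B, 8:-*, 9:+C, 10:+C
Rule 1 (one point beyond the 3σ limits) is satisfied at point 8.

rule 1 at point 8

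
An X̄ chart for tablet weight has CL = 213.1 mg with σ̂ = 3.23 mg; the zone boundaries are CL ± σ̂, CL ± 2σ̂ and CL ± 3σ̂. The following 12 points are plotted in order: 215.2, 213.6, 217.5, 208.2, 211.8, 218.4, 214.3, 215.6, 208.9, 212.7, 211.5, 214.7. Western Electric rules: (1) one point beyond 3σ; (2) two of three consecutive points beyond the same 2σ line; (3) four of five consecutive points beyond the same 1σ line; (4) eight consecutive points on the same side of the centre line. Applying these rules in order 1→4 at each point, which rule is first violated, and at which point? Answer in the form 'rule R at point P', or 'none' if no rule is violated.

none

Zone of each point (C = within 1σ̂, B = 1σ̂–2σ̂, A = 2σ̂–3σ̂, * = beyond 3σ̂; sign = side of CL): 1:+C, 2:+C, 3:+B, 4:-B, 5:-C, 6:+B, 7:+C, 8:+C, 9:-B, 10:-C, 11:-C, 12:+C
No rule fires across all 12 points.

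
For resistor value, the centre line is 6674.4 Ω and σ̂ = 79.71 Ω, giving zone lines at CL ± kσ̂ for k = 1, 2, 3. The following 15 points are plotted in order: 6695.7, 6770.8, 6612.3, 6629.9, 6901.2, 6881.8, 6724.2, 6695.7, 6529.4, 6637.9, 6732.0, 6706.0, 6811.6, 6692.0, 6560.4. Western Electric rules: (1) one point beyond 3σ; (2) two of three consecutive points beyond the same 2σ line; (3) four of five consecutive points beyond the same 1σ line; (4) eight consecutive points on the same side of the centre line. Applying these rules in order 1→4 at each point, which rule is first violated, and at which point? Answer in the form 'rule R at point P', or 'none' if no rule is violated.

Zone of each point (C = within 1σ̂, B = 1σ̂–2σ̂, A = 2σ̂–3σ̂, * = beyond 3σ̂; sign = side of CL): 1:+C, 2:+B, 3:-C, 4:-C, 5:+A, 6:+A, 7:+C, 8:+C, 9:-B, 10:-C, 11:+C, 12:+C, 13:+B, 14:+C, 15:-B
Rule 2 (two of three consecutive points beyond the same 2σ limit) is satisfied at point 6.

rule 2 at point 6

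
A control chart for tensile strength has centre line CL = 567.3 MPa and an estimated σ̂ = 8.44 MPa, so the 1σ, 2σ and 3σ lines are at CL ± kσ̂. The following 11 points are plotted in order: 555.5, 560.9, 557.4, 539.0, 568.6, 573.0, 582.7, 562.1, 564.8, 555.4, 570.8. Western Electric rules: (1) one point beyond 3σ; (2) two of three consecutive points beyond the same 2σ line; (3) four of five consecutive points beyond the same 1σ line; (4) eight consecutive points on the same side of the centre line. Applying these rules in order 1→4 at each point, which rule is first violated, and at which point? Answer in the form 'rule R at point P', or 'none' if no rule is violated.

rule 1 at point 4

Zone of each point (C = within 1σ̂, B = 1σ̂–2σ̂, A = 2σ̂–3σ̂, * = beyond 3σ̂; sign = side of CL): 1:-B, 2:-C, 3:-B, 4:-*, 5:+C, 6:+C, 7:+B, 8:-C, 9:-C, 10:-B, 11:+C
Rule 1 (one point beyond the 3σ limits) is satisfied at point 4.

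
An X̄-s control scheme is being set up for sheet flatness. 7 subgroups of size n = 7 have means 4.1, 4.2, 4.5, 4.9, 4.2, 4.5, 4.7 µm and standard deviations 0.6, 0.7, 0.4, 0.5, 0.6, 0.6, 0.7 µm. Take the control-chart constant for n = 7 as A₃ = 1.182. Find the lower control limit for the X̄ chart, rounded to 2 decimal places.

3.75

X̄̄ = (4.1 + 4.2 + 4.5 + 4.9 + 4.2 + 4.5 + 4.7) / 7 = 4.4429
s̄ = (0.6 + 0.7 + 0.4 + 0.5 + 0.6 + 0.6 + 0.7) / 7 = 0.5857
LCL = X̄̄ − A₃·s̄ = 4.4429 − 1.182 × 0.5857 = 3.7505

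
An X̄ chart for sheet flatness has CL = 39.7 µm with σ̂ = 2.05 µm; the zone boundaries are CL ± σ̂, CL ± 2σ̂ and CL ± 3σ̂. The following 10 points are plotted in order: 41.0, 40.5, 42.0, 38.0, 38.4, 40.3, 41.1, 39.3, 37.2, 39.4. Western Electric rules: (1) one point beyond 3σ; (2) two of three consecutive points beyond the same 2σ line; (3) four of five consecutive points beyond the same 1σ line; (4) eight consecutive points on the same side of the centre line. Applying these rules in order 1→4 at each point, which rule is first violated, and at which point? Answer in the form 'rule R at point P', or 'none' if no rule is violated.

none

Zone of each point (C = within 1σ̂, B = 1σ̂–2σ̂, A = 2σ̂–3σ̂, * = beyond 3σ̂; sign = side of CL): 1:+C, 2:+C, 3:+B, 4:-C, 5:-C, 6:+C, 7:+C, 8:-C, 9:-B, 10:-C
No rule fires across all 10 points.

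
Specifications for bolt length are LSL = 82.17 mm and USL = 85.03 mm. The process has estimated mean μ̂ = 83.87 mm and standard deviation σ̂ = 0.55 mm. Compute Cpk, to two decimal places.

Cpu = (USL − μ̂) / (3σ̂) = (85.03 − 83.87) / (3 × 0.55) = 0.7030; Cpl = (μ̂ − LSL) / (3σ̂) = (83.87 − 82.17) / (3 × 0.55) = 1.0303; Cpk = min(Cpu, Cpl) = 0.7030

0.70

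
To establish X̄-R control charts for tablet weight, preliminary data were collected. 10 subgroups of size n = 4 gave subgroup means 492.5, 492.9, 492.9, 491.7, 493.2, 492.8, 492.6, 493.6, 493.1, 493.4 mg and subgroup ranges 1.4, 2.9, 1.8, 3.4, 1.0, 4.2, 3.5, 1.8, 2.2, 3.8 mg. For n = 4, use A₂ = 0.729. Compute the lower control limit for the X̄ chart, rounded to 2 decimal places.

490.97

X̄̄ = (492.5 + 492.9 + 492.9 + 491.7 + 493.2 + 492.8 + 492.6 + 493.6 + 493.1 + 493.4) / 10 = 4928.7000 / 10 = 492.8700
R̄ = (1.4 + 2.9 + 1.8 + 3.4 + 1.0 + 4.2 + 3.5 + 1.8 + 2.2 + 3.8) / 10 = 26.0000 / 10 = 2.6000
LCL = X̄̄ − A₂·R̄ = 492.8700 − 0.729 × 2.6000 = 490.9746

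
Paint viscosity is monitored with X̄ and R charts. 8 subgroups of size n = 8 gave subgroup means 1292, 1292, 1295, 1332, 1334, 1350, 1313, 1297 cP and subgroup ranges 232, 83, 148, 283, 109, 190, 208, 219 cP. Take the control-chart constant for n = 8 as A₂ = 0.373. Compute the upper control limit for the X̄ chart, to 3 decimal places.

X̄̄ = (1292 + 1292 + 1295 + 1332 + 1334 + 1350 + 1313 + 1297) / 8 = 10505.0000 / 8 = 1313.1250
R̄ = (232 + 83 + 148 + 283 + 109 + 190 + 208 + 219) / 8 = 1472.0000 / 8 = 184.0000
UCL = X̄̄ + A₂·R̄ = 1313.1250 + 0.373 × 184.0000 = 1381.7570

1381.757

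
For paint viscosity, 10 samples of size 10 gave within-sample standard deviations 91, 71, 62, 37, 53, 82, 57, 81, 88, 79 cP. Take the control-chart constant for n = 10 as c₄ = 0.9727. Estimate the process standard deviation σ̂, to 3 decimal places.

72.067

s̄ = (91 + 71 + 62 + 37 + 53 + 82 + 57 + 81 + 88 + 79) / 10 = 70.1000
σ̂ = s̄ / c₄ = 70.1000 / 0.9727 = 72.0674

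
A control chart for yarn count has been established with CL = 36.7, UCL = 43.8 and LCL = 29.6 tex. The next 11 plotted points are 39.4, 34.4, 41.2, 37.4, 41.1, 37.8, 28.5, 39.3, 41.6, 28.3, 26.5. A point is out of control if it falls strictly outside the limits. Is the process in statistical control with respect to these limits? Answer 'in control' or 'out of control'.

out of control

Compare each point to [29.6, 43.8]: sample 7 = 28.5 < LCL; sample 10 = 28.3 < LCL; sample 11 = 26.5 < LCL.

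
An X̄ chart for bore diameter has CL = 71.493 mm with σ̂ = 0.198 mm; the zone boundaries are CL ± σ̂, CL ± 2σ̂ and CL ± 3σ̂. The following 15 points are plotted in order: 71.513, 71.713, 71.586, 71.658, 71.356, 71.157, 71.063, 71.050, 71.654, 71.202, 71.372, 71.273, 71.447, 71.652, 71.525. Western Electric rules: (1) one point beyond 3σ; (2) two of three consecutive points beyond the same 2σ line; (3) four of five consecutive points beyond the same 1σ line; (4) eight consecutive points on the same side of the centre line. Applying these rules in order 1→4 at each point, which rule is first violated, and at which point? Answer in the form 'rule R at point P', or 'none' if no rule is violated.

rule 2 at point 8

Zone of each point (C = within 1σ̂, B = 1σ̂–2σ̂, A = 2σ̂–3σ̂, * = beyond 3σ̂; sign = side of CL): 1:+C, 2:+B, 3:+C, 4:+C, 5:-C, 6:-B, 7:-A, 8:-A, 9:+C, 10:-B, 11:-C, 12:-B, 13:-C, 14:+C, 15:+C
Rule 2 (two of three consecutive points beyond the same 2σ limit) is satisfied at point 8.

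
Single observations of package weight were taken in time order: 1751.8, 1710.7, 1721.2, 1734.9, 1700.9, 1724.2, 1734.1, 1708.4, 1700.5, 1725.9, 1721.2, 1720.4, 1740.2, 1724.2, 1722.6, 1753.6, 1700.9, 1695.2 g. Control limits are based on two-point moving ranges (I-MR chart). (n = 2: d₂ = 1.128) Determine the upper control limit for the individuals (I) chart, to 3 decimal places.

X̄ = (1751.8 + 1710.7 + 1721.2 + 1734.9 + 1700.9 + 1724.2 + 1734.1 + 1708.4 + 1700.5 + 1725.9 + 1721.2 + 1720.4 + 1740.2 + 1724.2 + 1722.6 + 1753.6 + 1700.9 + 1695.2) / 18 = 1721.7167
Moving ranges: 41.1, 10.5, 13.7, 34.0, 23.3, 9.9, 25.7, 7.9, 25.4, 4.7, 0.8, 19.8, 16.0, 1.6, 31.0, 52.7, 5.7; M̄R̄ = 323.8000 / 17 = 19.0471
UCL = X̄ + 3·M̄R̄/d₂ = 1721.7167 + 3 × 19.0471 / 1.128 = 1772.3737

1772.374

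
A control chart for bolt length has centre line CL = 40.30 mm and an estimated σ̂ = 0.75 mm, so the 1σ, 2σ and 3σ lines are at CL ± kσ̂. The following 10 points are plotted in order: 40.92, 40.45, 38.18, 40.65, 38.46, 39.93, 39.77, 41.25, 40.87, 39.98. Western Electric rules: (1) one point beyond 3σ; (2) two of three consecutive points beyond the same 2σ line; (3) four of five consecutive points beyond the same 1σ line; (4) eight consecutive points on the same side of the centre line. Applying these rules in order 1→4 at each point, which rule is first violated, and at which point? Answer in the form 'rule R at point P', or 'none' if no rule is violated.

Zone of each point (C = within 1σ̂, B = 1σ̂–2σ̂, A = 2σ̂–3σ̂, * = beyond 3σ̂; sign = side of CL): 1:+C, 2:+C, 3:-A, 4:+C, 5:-A, 6:-C, 7:-C, 8:+B, 9:+C, 10:-C
Rule 2 (two of three consecutive points beyond the same 2σ limit) is satisfied at point 5.

rule 2 at point 5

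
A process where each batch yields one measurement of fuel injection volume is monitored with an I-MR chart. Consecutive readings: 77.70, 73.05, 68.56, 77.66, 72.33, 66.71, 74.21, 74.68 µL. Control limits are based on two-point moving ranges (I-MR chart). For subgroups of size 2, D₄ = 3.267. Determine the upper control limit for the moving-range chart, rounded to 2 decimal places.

Moving ranges: 4.65, 4.49, 9.10, 5.33, 5.62, 7.50, 0.47; M̄R̄ = 37.1600 / 7 = 5.3086
UCL_MR = D₄·M̄R̄ = 3.267 × 5.3086 = 17.3431

17.34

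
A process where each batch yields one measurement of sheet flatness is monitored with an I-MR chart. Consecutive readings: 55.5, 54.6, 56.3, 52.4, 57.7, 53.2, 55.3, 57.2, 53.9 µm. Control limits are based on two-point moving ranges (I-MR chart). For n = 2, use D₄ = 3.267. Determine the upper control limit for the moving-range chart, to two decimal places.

Moving ranges: 0.9, 1.7, 3.9, 5.3, 4.5, 2.1, 1.9, 3.3; M̄R̄ = 23.6000 / 8 = 2.9500
UCL_MR = D₄·M̄R̄ = 3.267 × 2.9500 = 9.6376

9.64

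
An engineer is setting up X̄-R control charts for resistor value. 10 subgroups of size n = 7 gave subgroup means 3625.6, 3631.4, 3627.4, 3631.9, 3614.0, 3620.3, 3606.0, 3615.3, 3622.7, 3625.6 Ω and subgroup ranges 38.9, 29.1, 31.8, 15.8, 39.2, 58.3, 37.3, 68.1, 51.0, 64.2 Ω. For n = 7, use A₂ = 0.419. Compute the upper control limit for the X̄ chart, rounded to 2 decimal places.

X̄̄ = (3625.6 + 3631.4 + 3627.4 + 3631.9 + 3614.0 + 3620.3 + 3606.0 + 3615.3 + 3622.7 + 3625.6) / 10 = 36220.2000 / 10 = 3622.0200
R̄ = (38.9 + 29.1 + 31.8 + 15.8 + 39.2 + 58.3 + 37.3 + 68.1 + 51.0 + 64.2) / 10 = 433.7000 / 10 = 43.3700
UCL = X̄̄ + A₂·R̄ = 3622.0200 + 0.419 × 43.3700 = 3640.1920

3640.19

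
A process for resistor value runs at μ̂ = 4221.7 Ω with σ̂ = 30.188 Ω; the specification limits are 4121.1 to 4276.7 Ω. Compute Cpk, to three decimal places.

Cpu = (USL − μ̂) / (3σ̂) = (4276.7 − 4221.7) / (3 × 30.188) = 0.6073; Cpl = (μ̂ − LSL) / (3σ̂) = (4221.7 − 4121.1) / (3 × 30.188) = 1.1108; Cpk = min(Cpu, Cpl) = 0.6073

0.607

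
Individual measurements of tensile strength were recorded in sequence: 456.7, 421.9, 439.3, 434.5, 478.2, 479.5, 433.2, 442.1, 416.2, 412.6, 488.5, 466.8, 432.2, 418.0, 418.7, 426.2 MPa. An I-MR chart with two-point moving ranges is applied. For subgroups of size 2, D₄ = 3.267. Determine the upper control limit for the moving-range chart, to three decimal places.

Moving ranges: 34.8, 17.4, 4.8, 43.7, 1.3, 46.3, 8.9, 25.9, 3.6, 75.9, 21.7, 34.6, 14.2, 0.7, 7.5; M̄R̄ = 341.3000 / 15 = 22.7533
UCL_MR = D₄·M̄R̄ = 3.267 × 22.7533 = 74.3351

74.335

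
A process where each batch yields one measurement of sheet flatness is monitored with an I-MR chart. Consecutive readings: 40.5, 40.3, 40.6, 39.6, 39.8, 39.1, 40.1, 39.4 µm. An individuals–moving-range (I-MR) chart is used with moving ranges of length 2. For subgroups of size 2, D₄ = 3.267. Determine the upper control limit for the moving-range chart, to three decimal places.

1.914

Moving ranges: 0.2, 0.3, 1.0, 0.2, 0.7, 1.0, 0.7; M̄R̄ = 4.1000 / 7 = 0.5857
UCL_MR = D₄·M̄R̄ = 3.267 × 0.5857 = 1.9135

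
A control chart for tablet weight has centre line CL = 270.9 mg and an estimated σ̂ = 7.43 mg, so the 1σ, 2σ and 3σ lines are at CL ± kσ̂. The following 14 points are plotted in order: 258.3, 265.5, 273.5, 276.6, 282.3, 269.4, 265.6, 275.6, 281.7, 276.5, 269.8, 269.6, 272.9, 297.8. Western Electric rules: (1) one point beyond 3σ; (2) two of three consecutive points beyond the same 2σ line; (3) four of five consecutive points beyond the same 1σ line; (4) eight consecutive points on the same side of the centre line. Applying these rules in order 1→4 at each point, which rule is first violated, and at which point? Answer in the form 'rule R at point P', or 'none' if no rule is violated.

Zone of each point (C = within 1σ̂, B = 1σ̂–2σ̂, A = 2σ̂–3σ̂, * = beyond 3σ̂; sign = side of CL): 1:-B, 2:-C, 3:+C, 4:+C, 5:+B, 6:-C, 7:-C, 8:+C, 9:+B, 10:+C, 11:-C, 12:-C, 13:+C, 14:+*
Rule 1 (one point beyond the 3σ limits) is satisfied at point 14.

rule 1 at point 14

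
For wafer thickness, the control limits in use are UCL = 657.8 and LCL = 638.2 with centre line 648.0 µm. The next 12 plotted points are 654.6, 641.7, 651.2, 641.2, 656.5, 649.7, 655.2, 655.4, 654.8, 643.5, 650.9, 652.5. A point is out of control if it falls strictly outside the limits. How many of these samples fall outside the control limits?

All 12 points lie within [638.2, 657.8].

0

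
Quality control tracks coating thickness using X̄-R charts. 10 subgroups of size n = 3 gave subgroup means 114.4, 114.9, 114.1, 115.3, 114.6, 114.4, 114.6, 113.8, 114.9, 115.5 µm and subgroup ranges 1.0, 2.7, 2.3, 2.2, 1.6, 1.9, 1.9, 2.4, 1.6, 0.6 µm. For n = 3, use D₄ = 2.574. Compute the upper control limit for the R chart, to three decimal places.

R̄ = (1.0 + 2.7 + 2.3 + 2.2 + 1.6 + 1.9 + 1.9 + 2.4 + 1.6 + 0.6) / 10 = 18.2000 / 10 = 1.8200
UCL_R = D₄·R̄ = 2.574 × 1.8200 = 4.6847

4.685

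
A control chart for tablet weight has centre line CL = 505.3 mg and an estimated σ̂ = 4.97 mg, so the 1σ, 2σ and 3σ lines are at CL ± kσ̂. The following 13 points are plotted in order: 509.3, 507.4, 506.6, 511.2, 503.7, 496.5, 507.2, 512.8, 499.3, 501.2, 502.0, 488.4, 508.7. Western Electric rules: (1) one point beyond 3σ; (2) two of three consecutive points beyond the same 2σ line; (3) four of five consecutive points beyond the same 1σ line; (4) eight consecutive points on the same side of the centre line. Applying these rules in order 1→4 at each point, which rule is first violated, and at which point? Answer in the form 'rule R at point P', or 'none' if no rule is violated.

Zone of each point (C = within 1σ̂, B = 1σ̂–2σ̂, A = 2σ̂–3σ̂, * = beyond 3σ̂; sign = side of CL): 1:+C, 2:+C, 3:+C, 4:+B, 5:-C, 6:-B, 7:+C, 8:+B, 9:-B, 10:-C, 11:-C, 12:-*, 13:+C
Rule 1 (one point beyond the 3σ limits) is satisfied at point 12.

rule 1 at point 12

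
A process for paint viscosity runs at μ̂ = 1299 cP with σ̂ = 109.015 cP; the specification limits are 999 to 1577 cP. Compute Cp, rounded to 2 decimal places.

0.88

Cp = (USL − LSL) / (6σ̂) = (1577 − 999) / (6 × 109.015) = 578.0000 / 654.0900 = 0.8837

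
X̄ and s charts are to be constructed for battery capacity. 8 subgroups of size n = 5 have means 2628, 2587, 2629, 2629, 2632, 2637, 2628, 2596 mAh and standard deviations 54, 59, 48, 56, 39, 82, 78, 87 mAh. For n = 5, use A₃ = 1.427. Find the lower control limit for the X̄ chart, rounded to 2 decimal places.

X̄̄ = (2628 + 2587 + 2629 + 2629 + 2632 + 2637 + 2628 + 2596) / 8 = 2620.7500
s̄ = (54 + 59 + 48 + 56 + 39 + 82 + 78 + 87) / 8 = 62.8750
LCL = X̄̄ − A₃·s̄ = 2620.7500 − 1.427 × 62.8750 = 2531.0274

2531.03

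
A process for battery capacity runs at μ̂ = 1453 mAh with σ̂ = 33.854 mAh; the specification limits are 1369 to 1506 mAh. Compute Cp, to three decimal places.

0.674

Cp = (USL − LSL) / (6σ̂) = (1506 − 1369) / (6 × 33.854) = 137.0000 / 203.1240 = 0.6745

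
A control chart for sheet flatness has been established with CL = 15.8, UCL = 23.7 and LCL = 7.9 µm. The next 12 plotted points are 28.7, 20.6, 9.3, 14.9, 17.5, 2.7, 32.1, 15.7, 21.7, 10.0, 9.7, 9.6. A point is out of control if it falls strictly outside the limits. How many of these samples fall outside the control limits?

3

Compare each point to [7.9, 23.7]: sample 1 = 28.7 > UCL; sample 6 = 2.7 < LCL; sample 7 = 32.1 > UCL.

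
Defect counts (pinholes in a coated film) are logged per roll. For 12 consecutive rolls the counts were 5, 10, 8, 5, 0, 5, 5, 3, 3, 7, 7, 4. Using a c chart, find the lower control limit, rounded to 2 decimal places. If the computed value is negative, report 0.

c̄ = (5 + 10 + 8 + 5 + 0 + 5 + 5 + 3 + 3 + 7 + 7 + 4) / 12 = 62 / 12 = 5.1667
LCL = c̄ − 3√c̄ = 5.1667 − 3 × 2.2730 = -1.6524 → 0 (cannot be negative)

0.00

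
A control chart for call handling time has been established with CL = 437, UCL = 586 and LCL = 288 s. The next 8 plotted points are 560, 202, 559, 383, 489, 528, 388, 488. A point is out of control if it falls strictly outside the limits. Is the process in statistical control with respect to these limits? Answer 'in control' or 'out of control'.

out of control

Compare each point to [288, 586]: sample 2 = 202 < LCL.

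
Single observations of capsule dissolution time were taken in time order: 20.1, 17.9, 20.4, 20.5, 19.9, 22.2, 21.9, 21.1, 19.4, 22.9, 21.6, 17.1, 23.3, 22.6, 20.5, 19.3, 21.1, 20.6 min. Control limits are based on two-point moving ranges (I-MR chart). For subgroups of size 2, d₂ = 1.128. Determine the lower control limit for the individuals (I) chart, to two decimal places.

15.64

X̄ = (20.1 + 17.9 + 20.4 + 20.5 + 19.9 + 22.2 + 21.9 + 21.1 + 19.4 + 22.9 + 21.6 + 17.1 + 23.3 + 22.6 + 20.5 + 19.3 + 21.1 + 20.6) / 18 = 20.6889
Moving ranges: 2.2, 2.5, 0.1, 0.6, 2.3, 0.3, 0.8, 1.7, 3.5, 1.3, 4.5, 6.2, 0.7, 2.1, 1.2, 1.8, 0.5; M̄R̄ = 32.3000 / 17 = 1.9000
LCL = X̄ − 3·M̄R̄/d₂ = 20.6889 − 3 × 1.9000 / 1.128 = 15.6357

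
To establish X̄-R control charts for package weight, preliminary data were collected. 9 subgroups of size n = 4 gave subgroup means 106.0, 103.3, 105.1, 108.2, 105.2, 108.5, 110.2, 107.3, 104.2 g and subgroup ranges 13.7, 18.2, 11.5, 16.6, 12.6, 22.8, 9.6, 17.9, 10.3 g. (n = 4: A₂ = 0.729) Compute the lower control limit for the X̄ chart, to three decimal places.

95.655

X̄̄ = (106.0 + 103.3 + 105.1 + 108.2 + 105.2 + 108.5 + 110.2 + 107.3 + 104.2) / 9 = 958.0000 / 9 = 106.4444
R̄ = (13.7 + 18.2 + 11.5 + 16.6 + 12.6 + 22.8 + 9.6 + 17.9 + 10.3) / 9 = 133.2000 / 9 = 14.8000
LCL = X̄̄ − A₂·R̄ = 106.4444 − 0.729 × 14.8000 = 95.6552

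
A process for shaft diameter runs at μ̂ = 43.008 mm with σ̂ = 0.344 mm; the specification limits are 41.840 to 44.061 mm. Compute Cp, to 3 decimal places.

1.076

Cp = (USL − LSL) / (6σ̂) = (44.061 − 41.840) / (6 × 0.344) = 2.2210 / 2.0640 = 1.0761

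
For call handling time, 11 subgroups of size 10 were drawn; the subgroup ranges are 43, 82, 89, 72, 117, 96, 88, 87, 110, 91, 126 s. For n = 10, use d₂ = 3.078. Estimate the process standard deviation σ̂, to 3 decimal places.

R̄ = (43 + 82 + 89 + 72 + 117 + 96 + 88 + 87 + 110 + 91 + 126) / 11 = 91.0000
σ̂ = R̄ / d₂ = 91.0000 / 3.078 = 29.5647

29.565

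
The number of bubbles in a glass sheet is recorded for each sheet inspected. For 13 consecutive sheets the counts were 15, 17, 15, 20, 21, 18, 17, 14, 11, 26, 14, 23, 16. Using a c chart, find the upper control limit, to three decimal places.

c̄ = (15 + 17 + 15 + 20 + 21 + 18 + 17 + 14 + 11 + 26 + 14 + 23 + 16) / 13 = 227 / 13 = 17.4615
UCL = c̄ + 3√c̄ = 17.4615 + 3 × √17.4615 = 17.4615 + 3 × 4.1787 = 29.9976

29.998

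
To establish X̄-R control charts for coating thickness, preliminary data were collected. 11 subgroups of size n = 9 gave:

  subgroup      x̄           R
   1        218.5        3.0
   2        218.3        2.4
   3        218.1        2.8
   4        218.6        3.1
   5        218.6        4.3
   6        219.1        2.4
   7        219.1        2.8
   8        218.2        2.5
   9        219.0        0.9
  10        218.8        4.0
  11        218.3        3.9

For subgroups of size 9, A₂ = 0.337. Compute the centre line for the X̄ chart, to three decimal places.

X̄̄ = (218.5 + 218.3 + 218.1 + 218.6 + 218.6 + 219.1 + 219.1 + 218.2 + 219.0 + 218.8 + 218.3) / 11 = 2404.6000 / 11 = 218.6000
CL = X̄̄ = 218.6000

218.600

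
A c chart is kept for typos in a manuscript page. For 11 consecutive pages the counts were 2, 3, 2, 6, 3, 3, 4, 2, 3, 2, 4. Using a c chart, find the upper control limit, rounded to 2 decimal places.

8.37

c̄ = (2 + 3 + 2 + 6 + 3 + 3 + 4 + 2 + 3 + 2 + 4) / 11 = 34 / 11 = 3.0909
UCL = c̄ + 3√c̄ = 3.0909 + 3 × √3.0909 = 3.0909 + 3 × 1.7581 = 8.3652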